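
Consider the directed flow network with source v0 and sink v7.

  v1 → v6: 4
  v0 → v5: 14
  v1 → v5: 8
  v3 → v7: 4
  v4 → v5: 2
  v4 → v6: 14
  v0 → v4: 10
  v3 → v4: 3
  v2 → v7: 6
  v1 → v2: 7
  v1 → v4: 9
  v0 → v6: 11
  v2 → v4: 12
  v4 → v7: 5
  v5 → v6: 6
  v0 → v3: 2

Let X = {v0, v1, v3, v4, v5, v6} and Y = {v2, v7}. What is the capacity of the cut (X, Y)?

Edges leaving {v0, v1, v3, v4, v5, v6}: v1→v2 (7), v3→v7 (4), v4→v7 (5).
Cut capacity = 7 + 4 + 5 = 16.

16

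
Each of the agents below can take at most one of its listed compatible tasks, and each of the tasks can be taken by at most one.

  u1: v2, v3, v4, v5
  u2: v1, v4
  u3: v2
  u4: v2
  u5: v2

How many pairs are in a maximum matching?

3

Unit-capacity flow: source→left, listed edges, right→sink; max matching = max flow.
Augmenting path u1→v2 (+1); matched 1.
Augmenting path u2→v1 (+1); matched 2.
Augmenting path u3→v2→u1→v3 (+1); matched 3.
No augmenting path remains; maximum matching = 3.
König certificate: {u1, u2, v2} is a vertex cover of size 3 (every listed pair touches it), so no matching can be larger.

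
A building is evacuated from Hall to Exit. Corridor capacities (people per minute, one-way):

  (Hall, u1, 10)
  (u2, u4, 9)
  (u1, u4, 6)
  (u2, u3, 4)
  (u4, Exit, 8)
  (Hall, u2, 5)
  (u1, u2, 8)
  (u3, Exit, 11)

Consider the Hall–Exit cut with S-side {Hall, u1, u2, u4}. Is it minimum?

Yes — it is a minimum cut (capacity 12).

Given cut capacity: 4 + 8 = 12.
Augment Hall→u1→u4→Exit: bottleneck 6, flow now 6.
Augment Hall→u2→u3→Exit: bottleneck 4, flow now 10.
Augment Hall→u2→u4→Exit: bottleneck 1, flow now 11.
Augment Hall→u1→u2→u4→Exit: bottleneck 1, flow now 12.
No augmenting path remains; maximum flow = 12.
Cut capacity 12 equals the max flow, so it is a minimum cut.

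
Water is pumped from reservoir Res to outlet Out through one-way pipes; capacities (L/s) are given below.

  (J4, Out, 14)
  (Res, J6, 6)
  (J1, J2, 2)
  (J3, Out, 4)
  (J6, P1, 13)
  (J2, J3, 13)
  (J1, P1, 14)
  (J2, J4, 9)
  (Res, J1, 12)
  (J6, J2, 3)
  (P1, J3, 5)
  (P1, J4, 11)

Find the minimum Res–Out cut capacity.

18

Augment Res→J1→J2→J3→Out: bottleneck 2, flow now 2.
Augment Res→J1→P1→J3→Out: bottleneck 2, flow now 4.
Augment Res→J1→P1→J4→Out: bottleneck 8, flow now 12.
Augment Res→J6→J2→J4→Out: bottleneck 3, flow now 15.
Augment Res→J6→P1→J4→Out: bottleneck 3, flow now 18.
No augmenting path remains; maximum flow = 18.
By max-flow min-cut, the minimum cut capacity equals the max flow.
In the residual graph, reachable from Res: {Res}.
Min-cut edges: Res→J1 (12), Res→J6 (6); capacity 12 + 6 = 18.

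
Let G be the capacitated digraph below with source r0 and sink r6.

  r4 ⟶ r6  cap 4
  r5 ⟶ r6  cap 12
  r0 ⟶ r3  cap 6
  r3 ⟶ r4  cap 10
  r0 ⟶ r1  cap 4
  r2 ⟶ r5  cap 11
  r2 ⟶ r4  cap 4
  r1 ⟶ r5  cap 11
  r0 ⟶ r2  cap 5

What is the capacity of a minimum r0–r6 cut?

13

Augment r0→r1→r5→r6: bottleneck 4, flow now 4.
Augment r0→r2→r4→r6: bottleneck 4, flow now 8.
Augment r0→r2→r5→r6: bottleneck 1, flow now 9.
Augment r0→r3→r4→r2→r5→r6: bottleneck 4, flow now 13. (uses reverse residual edge)
No augmenting path remains; maximum flow = 13.
By max-flow min-cut, the minimum cut capacity equals the max flow.
In the residual graph, reachable from r0: {r0, r3, r4}.
Min-cut edges: r0→r1 (4), r0→r2 (5), r4→r6 (4); capacity 4 + 5 + 4 = 13.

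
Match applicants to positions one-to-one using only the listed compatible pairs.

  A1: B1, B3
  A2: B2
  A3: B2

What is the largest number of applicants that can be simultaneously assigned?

Unit-capacity flow: source→left, listed edges, right→sink; max matching = max flow.
Augmenting path A1→B1 (+1); matched 1.
Augmenting path A2→B2 (+1); matched 2.
No augmenting path remains; maximum matching = 2.
König certificate: {A1, B2} is a vertex cover of size 2 (every listed pair touches it), so no matching can be larger.

2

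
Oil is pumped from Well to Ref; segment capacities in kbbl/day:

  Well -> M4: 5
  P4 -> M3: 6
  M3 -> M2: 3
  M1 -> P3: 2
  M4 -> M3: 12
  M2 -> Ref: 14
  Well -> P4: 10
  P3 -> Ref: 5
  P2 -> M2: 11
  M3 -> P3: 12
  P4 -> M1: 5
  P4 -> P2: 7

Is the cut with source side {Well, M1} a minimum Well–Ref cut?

Given cut capacity: 5 + 10 + 2 = 17.
Augment Well→M4→M3→P3→Ref: bottleneck 5, flow now 5.
Augment Well→P4→P2→M2→Ref: bottleneck 7, flow now 12.
Augment Well→P4→M3→M2→Ref: bottleneck 3, flow now 15.
No augmenting path remains; maximum flow = 15.
In the residual graph, reachable from Well: {Well}.
Min-cut edges: Well→M4 (5), Well→P4 (10); capacity 5 + 10 = 15.
Cut capacity 17 exceeds the max flow 15, so it is not minimum.

No — its capacity is 17, but the minimum cut has capacity 15.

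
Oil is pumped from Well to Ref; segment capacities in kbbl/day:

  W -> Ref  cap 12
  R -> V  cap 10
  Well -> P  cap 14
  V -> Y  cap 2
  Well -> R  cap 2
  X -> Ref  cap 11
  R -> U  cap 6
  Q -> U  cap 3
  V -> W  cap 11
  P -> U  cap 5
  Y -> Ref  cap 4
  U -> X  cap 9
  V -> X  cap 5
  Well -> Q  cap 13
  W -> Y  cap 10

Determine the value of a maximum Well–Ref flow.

10

Augment Well→P→U→X→Ref: bottleneck 5, flow now 5.
Augment Well→Q→U→X→Ref: bottleneck 3, flow now 8.
Augment Well→R→U→X→Ref: bottleneck 1, flow now 9.
Augment Well→R→V→W→Ref: bottleneck 1, flow now 10.
No augmenting path remains; maximum flow = 10.
In the residual graph, reachable from Well: {Well, P, Q}.
Min-cut edges: Well→R (2), P→U (5), Q→U (3); capacity 2 + 5 + 3 = 10.
This cut is saturated, so no flow can exceed 10.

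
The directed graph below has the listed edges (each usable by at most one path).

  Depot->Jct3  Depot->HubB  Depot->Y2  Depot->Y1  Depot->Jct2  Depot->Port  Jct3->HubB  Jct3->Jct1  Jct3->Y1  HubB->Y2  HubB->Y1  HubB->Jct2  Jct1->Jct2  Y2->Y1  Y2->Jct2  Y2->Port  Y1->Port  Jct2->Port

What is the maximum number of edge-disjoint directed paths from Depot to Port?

4

Assign every edge capacity 1; by Menger, the answer equals the max flow.
Path Depot→Port (+1); total 1.
Path Depot→Y2→Port (+1); total 2.
Path Depot→Y1→Port (+1); total 3.
Path Depot→Jct2→Port (+1); total 4.
No residual Depot→Port path; max flow = 4.
Certifying cut of size 4: {Depot→Port, Jct2→Port, Y1→Port, Y2→Port}.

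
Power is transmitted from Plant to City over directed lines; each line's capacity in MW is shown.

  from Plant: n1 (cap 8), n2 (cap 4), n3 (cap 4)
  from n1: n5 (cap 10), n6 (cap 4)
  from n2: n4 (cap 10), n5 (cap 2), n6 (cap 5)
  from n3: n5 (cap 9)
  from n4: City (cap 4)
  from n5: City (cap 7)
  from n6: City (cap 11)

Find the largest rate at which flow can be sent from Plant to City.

Augment Plant→n1→n5→City: bottleneck 7, flow now 7.
Augment Plant→n1→n6→City: bottleneck 1, flow now 8.
Augment Plant→n2→n4→City: bottleneck 4, flow now 12.
Augment Plant→n3→n5→n1→n6→City: bottleneck 3, flow now 15. (uses reverse residual edge)
No augmenting path remains; maximum flow = 15.
In the residual graph, reachable from Plant: {Plant, n1, n3, n5}.
Min-cut edges: Plant→n2 (4), n1→n6 (4), n5→City (7); capacity 4 + 4 + 7 = 15.
This cut is saturated, so no flow can exceed 15.

15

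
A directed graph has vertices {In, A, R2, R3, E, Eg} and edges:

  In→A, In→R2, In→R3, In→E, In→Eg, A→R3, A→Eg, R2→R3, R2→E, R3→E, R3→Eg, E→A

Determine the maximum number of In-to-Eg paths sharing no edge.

3

Assign every edge capacity 1; by Menger, the answer equals the max flow.
Path In→Eg (+1); total 1.
Path In→A→Eg (+1); total 2.
Path In→R3→Eg (+1); total 3.
No residual In→Eg path; max flow = 3.
Certifying cut of size 3: {A→Eg, In→Eg, R3→Eg}.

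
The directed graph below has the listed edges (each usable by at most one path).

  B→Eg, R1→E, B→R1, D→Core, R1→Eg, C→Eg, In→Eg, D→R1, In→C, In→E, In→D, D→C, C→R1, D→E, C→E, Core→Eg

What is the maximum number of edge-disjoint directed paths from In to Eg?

Assign every edge capacity 1; by Menger, the answer equals the max flow.
Path In→Eg (+1); total 1.
Path In→C→Eg (+1); total 2.
Path In→D→R1→Eg (+1); total 3.
No residual In→Eg path; max flow = 3.
Certifying cut of size 3: {In→C, In→D, In→Eg}.

3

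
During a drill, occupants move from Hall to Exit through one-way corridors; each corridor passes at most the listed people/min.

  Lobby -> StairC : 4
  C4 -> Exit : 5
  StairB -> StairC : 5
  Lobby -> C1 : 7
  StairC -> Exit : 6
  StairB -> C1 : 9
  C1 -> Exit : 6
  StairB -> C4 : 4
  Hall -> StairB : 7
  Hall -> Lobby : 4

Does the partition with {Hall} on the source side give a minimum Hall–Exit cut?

Given cut capacity: 4 + 7 = 11.
Augment Hall→Lobby→StairC→Exit: bottleneck 4, flow now 4.
Augment Hall→StairB→StairC→Exit: bottleneck 2, flow now 6.
Augment Hall→StairB→C1→Exit: bottleneck 5, flow now 11.
No augmenting path remains; maximum flow = 11.
Cut capacity 11 equals the max flow, so it is a minimum cut.

Yes — it is a minimum cut (capacity 11).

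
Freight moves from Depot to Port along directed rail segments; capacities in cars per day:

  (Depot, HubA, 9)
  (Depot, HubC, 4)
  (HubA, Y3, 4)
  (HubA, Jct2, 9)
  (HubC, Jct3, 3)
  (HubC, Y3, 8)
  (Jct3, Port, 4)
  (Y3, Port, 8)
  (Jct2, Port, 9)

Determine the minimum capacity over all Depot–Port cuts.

Augment Depot→HubA→Y3→Port: bottleneck 4, flow now 4.
Augment Depot→HubA→Jct2→Port: bottleneck 5, flow now 9.
Augment Depot→HubC→Jct3→Port: bottleneck 3, flow now 12.
Augment Depot→HubC→Y3→Port: bottleneck 1, flow now 13.
No augmenting path remains; maximum flow = 13.
By max-flow min-cut, the minimum cut capacity equals the max flow.
In the residual graph, reachable from Depot: {Depot}.
Min-cut edges: Depot→HubA (9), Depot→HubC (4); capacity 9 + 4 = 13.

13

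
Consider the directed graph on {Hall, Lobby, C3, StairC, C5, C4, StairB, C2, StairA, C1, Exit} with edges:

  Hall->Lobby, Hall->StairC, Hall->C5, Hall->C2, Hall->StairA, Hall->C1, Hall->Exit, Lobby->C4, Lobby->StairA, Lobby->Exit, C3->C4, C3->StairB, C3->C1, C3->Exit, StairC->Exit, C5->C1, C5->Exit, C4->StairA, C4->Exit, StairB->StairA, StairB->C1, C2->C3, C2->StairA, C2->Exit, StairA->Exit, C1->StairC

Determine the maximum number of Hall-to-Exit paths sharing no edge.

Assign every edge capacity 1; by Menger, the answer equals the max flow.
Path Hall→Exit (+1); total 1.
Path Hall→Lobby→Exit (+1); total 2.
Path Hall→StairC→Exit (+1); total 3.
Path Hall→C5→Exit (+1); total 4.
Path Hall→C2→Exit (+1); total 5.
Path Hall→StairA→Exit (+1); total 6.
No residual Hall→Exit path; max flow = 6.
Certifying cut of size 6: {Hall→C2, Hall→C5, Hall→Exit, Hall→Lobby, Hall→StairA, StairC→Exit}.

6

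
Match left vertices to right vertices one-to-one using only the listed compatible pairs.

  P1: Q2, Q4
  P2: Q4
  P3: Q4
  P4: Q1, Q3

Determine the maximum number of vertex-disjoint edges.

Unit-capacity flow: source→left, listed edges, right→sink; max matching = max flow.
Augmenting path P1→Q2 (+1); matched 1.
Augmenting path P2→Q4 (+1); matched 2.
Augmenting path P4→Q1 (+1); matched 3.
No augmenting path remains; maximum matching = 3.
König certificate: {P1, P4, Q4} is a vertex cover of size 3 (every listed pair touches it), so no matching can be larger.

3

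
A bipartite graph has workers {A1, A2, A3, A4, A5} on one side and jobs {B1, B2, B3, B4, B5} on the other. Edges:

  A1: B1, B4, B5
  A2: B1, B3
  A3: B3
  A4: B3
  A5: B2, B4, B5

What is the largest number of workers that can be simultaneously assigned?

4

Unit-capacity flow: source→left, listed edges, right→sink; max matching = max flow.
Augmenting path A1→B1 (+1); matched 1.
Augmenting path A2→B3 (+1); matched 2.
Augmenting path A5→B2 (+1); matched 3.
Augmenting path A3→B3→A2→B1→A1→B4 (+1); matched 4.
No augmenting path remains; maximum matching = 4.
König certificate: {A1, A2, A5, B3} is a vertex cover of size 4 (every listed pair touches it), so no matching can be larger.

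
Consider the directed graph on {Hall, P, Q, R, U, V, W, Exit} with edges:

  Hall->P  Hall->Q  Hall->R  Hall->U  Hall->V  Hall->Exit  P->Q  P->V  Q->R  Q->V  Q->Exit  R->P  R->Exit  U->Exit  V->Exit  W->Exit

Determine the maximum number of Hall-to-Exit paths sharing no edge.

5

Assign every edge capacity 1; by Menger, the answer equals the max flow.
Path Hall→Exit (+1); total 1.
Path Hall→Q→Exit (+1); total 2.
Path Hall→R→Exit (+1); total 3.
Path Hall→U→Exit (+1); total 4.
Path Hall→V→Exit (+1); total 5.
No residual Hall→Exit path; max flow = 5.
Certifying cut of size 5: {Hall→Exit, Hall→U, Q→Exit, R→Exit, V→Exit}.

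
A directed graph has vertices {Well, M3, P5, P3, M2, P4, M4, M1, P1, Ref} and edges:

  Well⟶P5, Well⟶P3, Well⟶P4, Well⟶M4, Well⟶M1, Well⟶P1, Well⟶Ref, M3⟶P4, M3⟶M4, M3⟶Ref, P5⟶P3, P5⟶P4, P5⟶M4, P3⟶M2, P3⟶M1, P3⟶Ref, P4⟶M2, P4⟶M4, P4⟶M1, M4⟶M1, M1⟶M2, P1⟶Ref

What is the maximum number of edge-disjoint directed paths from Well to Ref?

Assign every edge capacity 1; by Menger, the answer equals the max flow.
Path Well→Ref (+1); total 1.
Path Well→P3→Ref (+1); total 2.
Path Well→P1→Ref (+1); total 3.
No residual Well→Ref path; max flow = 3.
Certifying cut of size 3: {P3→Ref, Well→P1, Well→Ref}.

3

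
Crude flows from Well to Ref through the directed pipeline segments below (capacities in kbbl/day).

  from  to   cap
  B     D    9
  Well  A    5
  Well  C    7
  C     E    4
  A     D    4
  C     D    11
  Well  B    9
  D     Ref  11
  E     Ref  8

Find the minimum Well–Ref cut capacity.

Augment Well→A→D→Ref: bottleneck 4, flow now 4.
Augment Well→B→D→Ref: bottleneck 7, flow now 11.
Augment Well→C→E→Ref: bottleneck 4, flow now 15.
No augmenting path remains; maximum flow = 15.
By max-flow min-cut, the minimum cut capacity equals the max flow.
In the residual graph, reachable from Well: {Well, A, B, C, D}.
Min-cut edges: C→E (4), D→Ref (11); capacity 4 + 11 = 15.

15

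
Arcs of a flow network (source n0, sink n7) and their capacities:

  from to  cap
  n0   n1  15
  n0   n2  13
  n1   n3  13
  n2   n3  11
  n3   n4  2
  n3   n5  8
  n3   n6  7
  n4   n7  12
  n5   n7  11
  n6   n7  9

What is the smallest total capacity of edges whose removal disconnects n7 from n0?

Augment n0→n1→n3→n4→n7: bottleneck 2, flow now 2.
Augment n0→n1→n3→n5→n7: bottleneck 8, flow now 10.
Augment n0→n1→n3→n6→n7: bottleneck 3, flow now 13.
Augment n0→n2→n3→n6→n7: bottleneck 4, flow now 17.
No augmenting path remains; maximum flow = 17.
By max-flow min-cut, the minimum cut capacity equals the max flow.
In the residual graph, reachable from n0: {n0, n1, n2, n3}.
Min-cut edges: n3→n4 (2), n3→n5 (8), n3→n6 (7); capacity 2 + 8 + 7 = 17.

17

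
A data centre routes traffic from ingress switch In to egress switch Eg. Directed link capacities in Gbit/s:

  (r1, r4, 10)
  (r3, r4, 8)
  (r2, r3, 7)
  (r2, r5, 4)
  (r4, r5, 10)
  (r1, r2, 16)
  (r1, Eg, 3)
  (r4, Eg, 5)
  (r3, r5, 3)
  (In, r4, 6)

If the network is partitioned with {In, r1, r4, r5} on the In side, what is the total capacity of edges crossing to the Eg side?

Edges leaving {In, r1, r4, r5}: r1→r2 (16), r1→Eg (3), r4→Eg (5).
Cut capacity = 16 + 3 + 5 = 24.

24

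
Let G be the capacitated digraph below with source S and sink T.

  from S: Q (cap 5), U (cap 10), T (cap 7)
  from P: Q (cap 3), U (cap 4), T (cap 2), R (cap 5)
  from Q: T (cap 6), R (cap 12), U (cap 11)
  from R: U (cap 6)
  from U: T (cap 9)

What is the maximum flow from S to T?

21

Augment S→T: bottleneck 7, flow now 7.
Augment S→Q→T: bottleneck 5, flow now 12.
Augment S→U→T: bottleneck 9, flow now 21.
No augmenting path remains; maximum flow = 21.
In the residual graph, reachable from S: {S, U}.
Min-cut edges: S→Q (5), S→T (7), U→T (9); capacity 5 + 7 + 9 = 21.
This cut is saturated, so no flow can exceed 21.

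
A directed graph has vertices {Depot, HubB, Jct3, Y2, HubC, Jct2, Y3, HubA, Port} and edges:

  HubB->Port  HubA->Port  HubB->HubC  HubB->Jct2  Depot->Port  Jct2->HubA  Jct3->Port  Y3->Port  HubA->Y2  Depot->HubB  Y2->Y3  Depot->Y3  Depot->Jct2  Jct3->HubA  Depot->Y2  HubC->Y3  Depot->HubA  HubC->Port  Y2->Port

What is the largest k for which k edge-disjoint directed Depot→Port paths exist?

5

Assign every edge capacity 1; by Menger, the answer equals the max flow.
Path Depot→Port (+1); total 1.
Path Depot→HubB→Port (+1); total 2.
Path Depot→Y2→Port (+1); total 3.
Path Depot→Y3→Port (+1); total 4.
Path Depot→HubA→Port (+1); total 5.
No residual Depot→Port path; max flow = 5.
Certifying cut of size 5: {Depot→HubB, Depot→Port, HubA→Port, Y2→Port, Y3→Port}.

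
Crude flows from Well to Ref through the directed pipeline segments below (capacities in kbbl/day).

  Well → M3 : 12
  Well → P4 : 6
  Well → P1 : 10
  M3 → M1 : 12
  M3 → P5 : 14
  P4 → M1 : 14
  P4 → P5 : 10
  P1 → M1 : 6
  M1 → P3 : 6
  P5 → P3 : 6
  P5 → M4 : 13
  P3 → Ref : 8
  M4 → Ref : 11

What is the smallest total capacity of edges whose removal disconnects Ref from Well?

Augment Well→M3→M1→P3→Ref: bottleneck 6, flow now 6.
Augment Well→M3→P5→P3→Ref: bottleneck 2, flow now 8.
Augment Well→M3→P5→M4→Ref: bottleneck 4, flow now 12.
Augment Well→P4→P5→M4→Ref: bottleneck 6, flow now 18.
Augment Well→P1→M1→M3→P5→M4→Ref: bottleneck 1, flow now 19. (uses reverse residual edge)
No augmenting path remains; maximum flow = 19.
By max-flow min-cut, the minimum cut capacity equals the max flow.
In the residual graph, reachable from Well: {Well, M3, P4, P1, M1, P5, P3, M4}.
Min-cut edges: P3→Ref (8), M4→Ref (11); capacity 8 + 11 = 19.

19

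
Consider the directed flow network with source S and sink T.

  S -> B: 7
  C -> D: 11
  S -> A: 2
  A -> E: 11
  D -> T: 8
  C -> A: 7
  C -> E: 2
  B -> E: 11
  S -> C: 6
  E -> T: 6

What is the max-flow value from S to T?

12

Augment S→A→E→T: bottleneck 2, flow now 2.
Augment S→B→E→T: bottleneck 4, flow now 6.
Augment S→C→D→T: bottleneck 6, flow now 12.
No augmenting path remains; maximum flow = 12.
In the residual graph, reachable from S: {S, A, B, E}.
Min-cut edges: S→C (6), E→T (6); capacity 6 + 6 = 12.
This cut is saturated, so no flow can exceed 12.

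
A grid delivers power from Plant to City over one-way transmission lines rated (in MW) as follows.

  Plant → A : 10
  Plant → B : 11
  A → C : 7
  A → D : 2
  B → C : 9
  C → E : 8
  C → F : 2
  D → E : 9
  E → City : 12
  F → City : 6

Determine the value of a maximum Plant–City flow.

12

Augment Plant→A→C→E→City: bottleneck 7, flow now 7.
Augment Plant→A→D→E→City: bottleneck 2, flow now 9.
Augment Plant→B→C→E→City: bottleneck 1, flow now 10.
Augment Plant→B→C→F→City: bottleneck 2, flow now 12.
No augmenting path remains; maximum flow = 12.
In the residual graph, reachable from Plant: {Plant, A, B, C}.
Min-cut edges: A→D (2), C→E (8), C→F (2); capacity 2 + 8 + 2 = 12.
This cut is saturated, so no flow can exceed 12.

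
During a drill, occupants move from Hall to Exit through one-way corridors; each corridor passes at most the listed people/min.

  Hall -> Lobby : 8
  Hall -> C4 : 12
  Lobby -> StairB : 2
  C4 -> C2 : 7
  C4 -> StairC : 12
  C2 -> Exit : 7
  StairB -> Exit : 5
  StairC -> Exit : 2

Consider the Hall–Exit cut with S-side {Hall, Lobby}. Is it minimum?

No — its capacity is 14, but the minimum cut has capacity 11.

Given cut capacity: 12 + 2 = 14.
Augment Hall→Lobby→StairB→Exit: bottleneck 2, flow now 2.
Augment Hall→C4→C2→Exit: bottleneck 7, flow now 9.
Augment Hall→C4→StairC→Exit: bottleneck 2, flow now 11.
No augmenting path remains; maximum flow = 11.
In the residual graph, reachable from Hall: {Hall, Lobby, C4, StairC}.
Min-cut edges: Lobby→StairB (2), C4→C2 (7), StairC→Exit (2); capacity 2 + 7 + 2 = 11.
Cut capacity 14 exceeds the max flow 11, so it is not minimum.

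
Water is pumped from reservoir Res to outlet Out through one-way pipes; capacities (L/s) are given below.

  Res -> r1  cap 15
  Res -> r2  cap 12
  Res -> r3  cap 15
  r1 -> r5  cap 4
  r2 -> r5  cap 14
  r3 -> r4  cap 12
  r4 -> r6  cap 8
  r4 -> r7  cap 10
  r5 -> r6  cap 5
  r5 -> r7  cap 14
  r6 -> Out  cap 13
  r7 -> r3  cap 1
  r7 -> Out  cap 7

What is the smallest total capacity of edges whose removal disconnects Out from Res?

Augment Res→r1→r5→r6→Out: bottleneck 4, flow now 4.
Augment Res→r2→r5→r6→Out: bottleneck 1, flow now 5.
Augment Res→r2→r5→r7→Out: bottleneck 7, flow now 12.
Augment Res→r3→r4→r6→Out: bottleneck 8, flow now 20.
No augmenting path remains; maximum flow = 20.
By max-flow min-cut, the minimum cut capacity equals the max flow.
In the residual graph, reachable from Res: {Res, r1, r2, r3, r4, r5, r7}.
Min-cut edges: r4→r6 (8), r5→r6 (5), r7→Out (7); capacity 8 + 5 + 7 = 20.

20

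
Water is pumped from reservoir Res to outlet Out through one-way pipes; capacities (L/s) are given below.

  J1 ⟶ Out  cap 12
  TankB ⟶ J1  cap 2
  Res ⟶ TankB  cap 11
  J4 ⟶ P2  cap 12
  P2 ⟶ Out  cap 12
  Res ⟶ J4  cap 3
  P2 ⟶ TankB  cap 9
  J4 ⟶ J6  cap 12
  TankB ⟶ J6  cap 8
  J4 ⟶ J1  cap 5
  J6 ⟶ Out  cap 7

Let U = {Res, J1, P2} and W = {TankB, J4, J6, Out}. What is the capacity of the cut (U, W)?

47

Edges leaving {Res, J1, P2}: Res→TankB (11), Res→J4 (3), J1→Out (12), P2→TankB (9), P2→Out (12).
Cut capacity = 11 + 3 + 12 + 9 + 12 = 47.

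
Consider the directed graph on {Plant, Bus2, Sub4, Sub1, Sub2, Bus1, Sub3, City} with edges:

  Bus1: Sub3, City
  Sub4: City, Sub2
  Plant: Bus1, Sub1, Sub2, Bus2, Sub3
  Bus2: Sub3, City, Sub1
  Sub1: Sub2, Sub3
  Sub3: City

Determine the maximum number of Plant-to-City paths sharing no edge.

Assign every edge capacity 1; by Menger, the answer equals the max flow.
Path Plant→Bus2→City (+1); total 1.
Path Plant→Bus1→City (+1); total 2.
Path Plant→Sub3→City (+1); total 3.
No residual Plant→City path; max flow = 3.
Certifying cut of size 3: {Plant→Bus1, Plant→Bus2, Sub3→City}.

3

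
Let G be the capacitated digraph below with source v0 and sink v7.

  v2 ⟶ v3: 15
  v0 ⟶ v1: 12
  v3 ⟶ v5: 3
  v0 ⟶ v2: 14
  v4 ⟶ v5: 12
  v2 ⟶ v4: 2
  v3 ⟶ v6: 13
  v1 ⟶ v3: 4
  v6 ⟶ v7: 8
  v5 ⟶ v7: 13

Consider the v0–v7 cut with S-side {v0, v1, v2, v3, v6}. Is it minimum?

Yes — it is a minimum cut (capacity 13).

Given cut capacity: 2 + 3 + 8 = 13.
Augment v0→v1→v3→v5→v7: bottleneck 3, flow now 3.
Augment v0→v1→v3→v6→v7: bottleneck 1, flow now 4.
Augment v0→v2→v3→v6→v7: bottleneck 7, flow now 11.
Augment v0→v2→v4→v5→v7: bottleneck 2, flow now 13.
No augmenting path remains; maximum flow = 13.
Cut capacity 13 equals the max flow, so it is a minimum cut.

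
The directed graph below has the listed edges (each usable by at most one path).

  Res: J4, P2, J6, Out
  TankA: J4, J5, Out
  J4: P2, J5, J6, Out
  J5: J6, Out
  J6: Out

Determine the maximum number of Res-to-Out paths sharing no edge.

3

Assign every edge capacity 1; by Menger, the answer equals the max flow.
Path Res→Out (+1); total 1.
Path Res→J4→Out (+1); total 2.
Path Res→J6→Out (+1); total 3.
No residual Res→Out path; max flow = 3.
Certifying cut of size 3: {Res→J4, Res→J6, Res→Out}.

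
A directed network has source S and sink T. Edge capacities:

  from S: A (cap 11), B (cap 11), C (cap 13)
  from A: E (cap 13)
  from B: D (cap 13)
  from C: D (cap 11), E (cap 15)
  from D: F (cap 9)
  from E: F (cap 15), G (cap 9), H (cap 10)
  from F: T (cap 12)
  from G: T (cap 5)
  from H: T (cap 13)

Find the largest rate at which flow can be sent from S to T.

Augment S→A→E→F→T: bottleneck 11, flow now 11.
Augment S→B→D→F→T: bottleneck 1, flow now 12.
Augment S→C→E→G→T: bottleneck 5, flow now 17.
Augment S→C→E→H→T: bottleneck 8, flow now 25.
Augment S→B→D→F→E→H→T: bottleneck 2, flow now 27. (uses reverse residual edge)
No augmenting path remains; maximum flow = 27.
In the residual graph, reachable from S: {S, A, B, C, D, E, F, G}.
Min-cut edges: E→H (10), F→T (12), G→T (5); capacity 10 + 12 + 5 = 27.
This cut is saturated, so no flow can exceed 27.

27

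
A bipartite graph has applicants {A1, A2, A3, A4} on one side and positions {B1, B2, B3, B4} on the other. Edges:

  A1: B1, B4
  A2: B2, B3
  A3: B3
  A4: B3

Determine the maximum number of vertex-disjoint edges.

Unit-capacity flow: source→left, listed edges, right→sink; max matching = max flow.
Augmenting path A1→B1 (+1); matched 1.
Augmenting path A2→B2 (+1); matched 2.
Augmenting path A3→B3 (+1); matched 3.
No augmenting path remains; maximum matching = 3.
König certificate: {A1, A2, B3} is a vertex cover of size 3 (every listed pair touches it), so no matching can be larger.

3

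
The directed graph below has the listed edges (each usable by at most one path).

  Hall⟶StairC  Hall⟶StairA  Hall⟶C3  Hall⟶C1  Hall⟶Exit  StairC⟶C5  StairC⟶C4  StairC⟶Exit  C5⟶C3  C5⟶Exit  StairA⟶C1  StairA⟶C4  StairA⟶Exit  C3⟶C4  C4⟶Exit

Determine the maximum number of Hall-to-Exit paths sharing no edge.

4

Assign every edge capacity 1; by Menger, the answer equals the max flow.
Path Hall→Exit (+1); total 1.
Path Hall→StairC→Exit (+1); total 2.
Path Hall→StairA→Exit (+1); total 3.
Path Hall→C3→C4→Exit (+1); total 4.
No residual Hall→Exit path; max flow = 4.
Certifying cut of size 4: {Hall→C3, Hall→Exit, Hall→StairA, Hall→StairC}.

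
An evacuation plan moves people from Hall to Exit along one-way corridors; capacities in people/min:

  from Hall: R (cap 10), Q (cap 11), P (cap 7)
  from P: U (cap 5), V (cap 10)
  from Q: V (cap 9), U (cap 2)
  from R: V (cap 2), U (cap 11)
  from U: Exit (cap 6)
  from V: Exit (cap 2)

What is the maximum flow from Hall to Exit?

8

Augment Hall→P→U→Exit: bottleneck 5, flow now 5.
Augment Hall→P→V→Exit: bottleneck 2, flow now 7.
Augment Hall→Q→U→Exit: bottleneck 1, flow now 8.
No augmenting path remains; maximum flow = 8.
In the residual graph, reachable from Hall: {Hall, P, Q, R, U, V}.
Min-cut edges: U→Exit (6), V→Exit (2); capacity 6 + 2 = 8.
This cut is saturated, so no flow can exceed 8.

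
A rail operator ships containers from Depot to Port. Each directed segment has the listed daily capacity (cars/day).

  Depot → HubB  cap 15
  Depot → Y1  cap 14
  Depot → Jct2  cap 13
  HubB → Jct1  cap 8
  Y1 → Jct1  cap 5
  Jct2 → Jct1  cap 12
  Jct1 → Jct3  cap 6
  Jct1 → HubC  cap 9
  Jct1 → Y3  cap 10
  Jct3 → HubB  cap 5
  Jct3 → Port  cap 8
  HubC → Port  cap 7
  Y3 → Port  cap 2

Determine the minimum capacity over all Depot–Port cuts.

15

Augment Depot→HubB→Jct1→Jct3→Port: bottleneck 6, flow now 6.
Augment Depot→HubB→Jct1→HubC→Port: bottleneck 2, flow now 8.
Augment Depot→Y1→Jct1→HubC→Port: bottleneck 5, flow now 13.
Augment Depot→Jct2→Jct1→Y3→Port: bottleneck 2, flow now 15.
No augmenting path remains; maximum flow = 15.
By max-flow min-cut, the minimum cut capacity equals the max flow.
In the residual graph, reachable from Depot: {Depot, HubB, Y1, Jct2, Jct1, HubC, Y3}.
Min-cut edges: Jct1→Jct3 (6), HubC→Port (7), Y3→Port (2); capacity 6 + 7 + 2 = 15.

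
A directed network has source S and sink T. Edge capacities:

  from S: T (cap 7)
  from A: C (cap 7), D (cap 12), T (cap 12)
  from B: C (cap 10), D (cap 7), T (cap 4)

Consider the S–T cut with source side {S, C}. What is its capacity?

Edges leaving {S, C}: S→T (7).
Cut capacity = 7 = 7.

7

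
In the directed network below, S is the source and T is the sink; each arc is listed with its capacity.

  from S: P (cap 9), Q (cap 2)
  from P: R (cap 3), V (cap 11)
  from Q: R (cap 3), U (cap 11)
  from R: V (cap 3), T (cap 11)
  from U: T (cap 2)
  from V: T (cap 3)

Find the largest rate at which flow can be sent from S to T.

8

Augment S→P→R→T: bottleneck 3, flow now 3.
Augment S→P→V→T: bottleneck 3, flow now 6.
Augment S→Q→R→T: bottleneck 2, flow now 8.
No augmenting path remains; maximum flow = 8.
In the residual graph, reachable from S: {S, P, V}.
Min-cut edges: S→Q (2), P→R (3), V→T (3); capacity 2 + 3 + 3 = 8.
This cut is saturated, so no flow can exceed 8.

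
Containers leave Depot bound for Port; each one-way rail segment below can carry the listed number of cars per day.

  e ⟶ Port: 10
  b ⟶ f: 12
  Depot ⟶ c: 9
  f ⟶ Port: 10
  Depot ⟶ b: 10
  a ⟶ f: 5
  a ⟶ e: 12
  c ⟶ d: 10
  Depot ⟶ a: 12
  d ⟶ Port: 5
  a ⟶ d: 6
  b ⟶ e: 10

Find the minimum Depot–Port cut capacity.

25

Augment Depot→a→d→Port: bottleneck 5, flow now 5.
Augment Depot→a→e→Port: bottleneck 7, flow now 12.
Augment Depot→b→e→Port: bottleneck 3, flow now 15.
Augment Depot→b→f→Port: bottleneck 7, flow now 22.
Augment Depot→c→d→a→f→Port: bottleneck 3, flow now 25. (uses reverse residual edge)
No augmenting path remains; maximum flow = 25.
By max-flow min-cut, the minimum cut capacity equals the max flow.
In the residual graph, reachable from Depot: {Depot, a, b, c, d, e, f}.
Min-cut edges: d→Port (5), e→Port (10), f→Port (10); capacity 5 + 10 + 10 = 25.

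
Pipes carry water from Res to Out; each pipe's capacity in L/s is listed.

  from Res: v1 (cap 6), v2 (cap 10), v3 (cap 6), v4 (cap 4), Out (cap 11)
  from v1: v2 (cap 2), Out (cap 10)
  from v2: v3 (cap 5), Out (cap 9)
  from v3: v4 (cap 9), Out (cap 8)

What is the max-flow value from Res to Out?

33

Augment Res→Out: bottleneck 11, flow now 11.
Augment Res→v1→Out: bottleneck 6, flow now 17.
Augment Res→v2→Out: bottleneck 9, flow now 26.
Augment Res→v3→Out: bottleneck 6, flow now 32.
Augment Res→v2→v3→Out: bottleneck 1, flow now 33.
No augmenting path remains; maximum flow = 33.
In the residual graph, reachable from Res: {Res, v4}.
Min-cut edges: Res→v1 (6), Res→v2 (10), Res→v3 (6), Res→Out (11); capacity 6 + 10 + 6 + 11 = 33.
This cut is saturated, so no flow can exceed 33.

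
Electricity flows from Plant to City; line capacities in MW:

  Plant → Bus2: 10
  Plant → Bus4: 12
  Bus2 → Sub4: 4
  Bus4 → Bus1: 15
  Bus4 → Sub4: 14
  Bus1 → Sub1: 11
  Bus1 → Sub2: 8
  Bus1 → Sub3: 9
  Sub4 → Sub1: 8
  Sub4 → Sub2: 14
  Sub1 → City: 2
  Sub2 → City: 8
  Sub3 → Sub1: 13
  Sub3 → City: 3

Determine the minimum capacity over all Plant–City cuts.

13

Augment Plant→Bus2→Sub4→Sub1→City: bottleneck 2, flow now 2.
Augment Plant→Bus2→Sub4→Sub2→City: bottleneck 2, flow now 4.
Augment Plant→Bus4→Bus1→Sub2→City: bottleneck 6, flow now 10.
Augment Plant→Bus4→Bus1→Sub3→City: bottleneck 3, flow now 13.
No augmenting path remains; maximum flow = 13.
By max-flow min-cut, the minimum cut capacity equals the max flow.
In the residual graph, reachable from Plant: {Plant, Bus2, Bus4, Bus1, Sub4, Sub1, Sub2, Sub3}.
Min-cut edges: Sub1→City (2), Sub2→City (8), Sub3→City (3); capacity 2 + 8 + 3 = 13.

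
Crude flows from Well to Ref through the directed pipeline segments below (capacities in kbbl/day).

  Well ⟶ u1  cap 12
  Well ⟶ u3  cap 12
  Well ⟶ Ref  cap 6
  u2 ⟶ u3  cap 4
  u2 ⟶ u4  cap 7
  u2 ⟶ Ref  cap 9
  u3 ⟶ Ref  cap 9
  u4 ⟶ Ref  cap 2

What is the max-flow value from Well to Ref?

Augment Well→Ref: bottleneck 6, flow now 6.
Augment Well→u3→Ref: bottleneck 9, flow now 15.
No augmenting path remains; maximum flow = 15.
In the residual graph, reachable from Well: {Well, u1, u3}.
Min-cut edges: Well→Ref (6), u3→Ref (9); capacity 6 + 9 = 15.
This cut is saturated, so no flow can exceed 15.

15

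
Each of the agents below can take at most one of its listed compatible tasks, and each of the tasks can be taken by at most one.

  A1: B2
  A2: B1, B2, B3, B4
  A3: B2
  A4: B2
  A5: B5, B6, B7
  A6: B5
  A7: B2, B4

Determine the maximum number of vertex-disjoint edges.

5

Unit-capacity flow: source→left, listed edges, right→sink; max matching = max flow.
Augmenting path A1→B2 (+1); matched 1.
Augmenting path A2→B1 (+1); matched 2.
Augmenting path A5→B5 (+1); matched 3.
Augmenting path A7→B4 (+1); matched 4.
Augmenting path A6→B5→A5→B6 (+1); matched 5.
No augmenting path remains; maximum matching = 5.
König certificate: {A2, A5, A6, A7, B2} is a vertex cover of size 5 (every listed pair touches it), so no matching can be larger.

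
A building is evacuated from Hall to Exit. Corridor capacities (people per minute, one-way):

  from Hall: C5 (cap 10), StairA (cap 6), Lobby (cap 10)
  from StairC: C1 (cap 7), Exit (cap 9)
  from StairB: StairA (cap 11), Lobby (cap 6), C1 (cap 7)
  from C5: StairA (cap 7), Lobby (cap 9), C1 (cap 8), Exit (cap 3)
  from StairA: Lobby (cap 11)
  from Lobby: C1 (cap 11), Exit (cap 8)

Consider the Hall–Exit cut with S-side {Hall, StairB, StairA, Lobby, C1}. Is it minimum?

Given cut capacity: 10 + 8 = 18.
Augment Hall→C5→Exit: bottleneck 3, flow now 3.
Augment Hall→Lobby→Exit: bottleneck 8, flow now 11.
No augmenting path remains; maximum flow = 11.
In the residual graph, reachable from Hall: {Hall, C5, StairA, Lobby, C1}.
Min-cut edges: C5→Exit (3), Lobby→Exit (8); capacity 3 + 8 = 11.
Cut capacity 18 exceeds the max flow 11, so it is not minimum.

No — its capacity is 18, but the minimum cut has capacity 11.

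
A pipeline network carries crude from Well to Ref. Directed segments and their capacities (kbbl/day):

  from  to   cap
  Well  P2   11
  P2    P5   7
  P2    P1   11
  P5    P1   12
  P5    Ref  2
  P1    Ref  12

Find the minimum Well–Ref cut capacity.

11

Augment Well→P2→P5→Ref: bottleneck 2, flow now 2.
Augment Well→P2→P1→Ref: bottleneck 9, flow now 11.
No augmenting path remains; maximum flow = 11.
By max-flow min-cut, the minimum cut capacity equals the max flow.
In the residual graph, reachable from Well: {Well}.
Min-cut edges: Well→P2 (11); capacity 11 = 11.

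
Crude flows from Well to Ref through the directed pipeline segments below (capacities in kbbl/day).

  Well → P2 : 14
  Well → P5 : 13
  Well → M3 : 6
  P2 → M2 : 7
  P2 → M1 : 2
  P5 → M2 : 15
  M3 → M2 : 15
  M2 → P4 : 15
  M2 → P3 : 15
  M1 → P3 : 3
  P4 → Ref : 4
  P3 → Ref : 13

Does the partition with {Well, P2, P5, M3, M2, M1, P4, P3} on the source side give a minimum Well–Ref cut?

Yes — it is a minimum cut (capacity 17).

Given cut capacity: 4 + 13 = 17.
Augment Well→P2→M2→P4→Ref: bottleneck 4, flow now 4.
Augment Well→P2→M2→P3→Ref: bottleneck 3, flow now 7.
Augment Well→P2→M1→P3→Ref: bottleneck 2, flow now 9.
Augment Well→P5→M2→P3→Ref: bottleneck 8, flow now 17.
No augmenting path remains; maximum flow = 17.
Cut capacity 17 equals the max flow, so it is a minimum cut.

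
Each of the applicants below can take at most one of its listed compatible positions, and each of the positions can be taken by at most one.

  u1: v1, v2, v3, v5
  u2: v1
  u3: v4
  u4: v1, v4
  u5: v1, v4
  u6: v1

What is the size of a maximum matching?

Unit-capacity flow: source→left, listed edges, right→sink; max matching = max flow.
Augmenting path u1→v1 (+1); matched 1.
Augmenting path u3→v4 (+1); matched 2.
Augmenting path u2→v1→u1→v2 (+1); matched 3.
No augmenting path remains; maximum matching = 3.
König certificate: {u1, v1, v4} is a vertex cover of size 3 (every listed pair touches it), so no matching can be larger.

3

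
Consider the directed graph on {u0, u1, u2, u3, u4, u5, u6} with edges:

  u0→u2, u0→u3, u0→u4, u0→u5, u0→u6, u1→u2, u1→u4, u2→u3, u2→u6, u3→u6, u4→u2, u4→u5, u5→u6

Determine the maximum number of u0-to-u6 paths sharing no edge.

Assign every edge capacity 1; by Menger, the answer equals the max flow.
Path u0→u6 (+1); total 1.
Path u0→u2→u6 (+1); total 2.
Path u0→u3→u6 (+1); total 3.
Path u0→u5→u6 (+1); total 4.
No residual u0→u6 path; max flow = 4.
Certifying cut of size 4: {u0→u6, u2→u6, u3→u6, u5→u6}.

4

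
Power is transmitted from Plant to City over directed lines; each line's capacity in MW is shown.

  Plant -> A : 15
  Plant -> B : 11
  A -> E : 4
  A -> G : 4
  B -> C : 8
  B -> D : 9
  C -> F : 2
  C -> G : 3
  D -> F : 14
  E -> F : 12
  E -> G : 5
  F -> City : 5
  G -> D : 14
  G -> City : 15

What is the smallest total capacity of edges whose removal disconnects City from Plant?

Augment Plant→A→G→City: bottleneck 4, flow now 4.
Augment Plant→A→E→F→City: bottleneck 4, flow now 8.
Augment Plant→B→C→F→City: bottleneck 1, flow now 9.
Augment Plant→B→C→G→City: bottleneck 3, flow now 12.
Augment Plant→B→C→F→E→G→City: bottleneck 1, flow now 13. (uses reverse residual edge)
Augment Plant→B→D→F→E→G→City: bottleneck 3, flow now 16. (uses reverse residual edge)
No augmenting path remains; maximum flow = 16.
By max-flow min-cut, the minimum cut capacity equals the max flow.
In the residual graph, reachable from Plant: {Plant, A, B, C, D, F}.
Min-cut edges: A→E (4), A→G (4), C→G (3), F→City (5); capacity 4 + 4 + 3 + 5 = 16.

16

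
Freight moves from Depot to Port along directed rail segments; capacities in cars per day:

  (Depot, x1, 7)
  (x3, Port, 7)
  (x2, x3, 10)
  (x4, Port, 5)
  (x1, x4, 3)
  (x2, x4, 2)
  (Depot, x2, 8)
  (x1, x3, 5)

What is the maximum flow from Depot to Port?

12

Augment Depot→x1→x3→Port: bottleneck 5, flow now 5.
Augment Depot→x1→x4→Port: bottleneck 2, flow now 7.
Augment Depot→x2→x3→Port: bottleneck 2, flow now 9.
Augment Depot→x2→x4→Port: bottleneck 2, flow now 11.
Augment Depot→x2→x3→x1→x4→Port: bottleneck 1, flow now 12. (uses reverse residual edge)
No augmenting path remains; maximum flow = 12.
In the residual graph, reachable from Depot: {Depot, x1, x2, x3}.
Min-cut edges: x1→x4 (3), x2→x4 (2), x3→Port (7); capacity 3 + 2 + 7 = 12.
This cut is saturated, so no flow can exceed 12.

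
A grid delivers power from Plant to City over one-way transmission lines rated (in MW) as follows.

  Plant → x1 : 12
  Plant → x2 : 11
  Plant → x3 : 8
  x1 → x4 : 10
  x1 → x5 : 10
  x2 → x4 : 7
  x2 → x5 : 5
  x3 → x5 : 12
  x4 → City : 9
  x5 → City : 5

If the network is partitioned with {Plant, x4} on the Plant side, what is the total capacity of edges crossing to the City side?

40

Edges leaving {Plant, x4}: Plant→x1 (12), Plant→x2 (11), Plant→x3 (8), x4→City (9).
Cut capacity = 12 + 11 + 8 + 9 = 40.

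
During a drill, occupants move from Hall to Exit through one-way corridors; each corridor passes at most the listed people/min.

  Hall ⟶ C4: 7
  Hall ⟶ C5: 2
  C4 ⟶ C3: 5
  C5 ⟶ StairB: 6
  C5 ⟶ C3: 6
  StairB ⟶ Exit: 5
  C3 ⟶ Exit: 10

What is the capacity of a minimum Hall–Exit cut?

Augment Hall→C4→C3→Exit: bottleneck 5, flow now 5.
Augment Hall→C5→StairB→Exit: bottleneck 2, flow now 7.
No augmenting path remains; maximum flow = 7.
By max-flow min-cut, the minimum cut capacity equals the max flow.
In the residual graph, reachable from Hall: {Hall, C4}.
Min-cut edges: Hall→C5 (2), C4→C3 (5); capacity 2 + 5 = 7.

7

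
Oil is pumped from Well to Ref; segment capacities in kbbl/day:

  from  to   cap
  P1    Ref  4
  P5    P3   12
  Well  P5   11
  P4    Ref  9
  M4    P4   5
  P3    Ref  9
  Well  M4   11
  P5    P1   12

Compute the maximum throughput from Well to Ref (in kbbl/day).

Augment Well→M4→P4→Ref: bottleneck 5, flow now 5.
Augment Well→P5→P1→Ref: bottleneck 4, flow now 9.
Augment Well→P5→P3→Ref: bottleneck 7, flow now 16.
No augmenting path remains; maximum flow = 16.
In the residual graph, reachable from Well: {Well, M4}.
Min-cut edges: Well→P5 (11), M4→P4 (5); capacity 11 + 5 = 16.
This cut is saturated, so no flow can exceed 16.

16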